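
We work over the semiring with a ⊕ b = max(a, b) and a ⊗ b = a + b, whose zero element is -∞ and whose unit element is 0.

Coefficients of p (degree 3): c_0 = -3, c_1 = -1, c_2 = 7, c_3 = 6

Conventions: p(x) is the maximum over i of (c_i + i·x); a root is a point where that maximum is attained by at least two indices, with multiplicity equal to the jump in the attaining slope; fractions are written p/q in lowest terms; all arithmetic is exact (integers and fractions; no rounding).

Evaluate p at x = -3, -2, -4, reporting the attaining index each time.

p(-3) = max(-3+0·(-3)=-3, -1+1·(-3)=-4, 7+2·(-3)=1, 6+3·(-3)=-3) = 1 (attained by i=2)
p(-2) = max(-3+0·(-2)=-3, -1+1·(-2)=-3, 7+2·(-2)=3, 6+3·(-2)=0) = 3 (attained by i=2)
p(-4) = max(-3+0·(-4)=-3, -1+1·(-4)=-5, 7+2·(-4)=-1, 6+3·(-4)=-6) = -1 (attained by i=2)
Answer: p(-3) = 1; p(-2) = 3; p(-4) = -1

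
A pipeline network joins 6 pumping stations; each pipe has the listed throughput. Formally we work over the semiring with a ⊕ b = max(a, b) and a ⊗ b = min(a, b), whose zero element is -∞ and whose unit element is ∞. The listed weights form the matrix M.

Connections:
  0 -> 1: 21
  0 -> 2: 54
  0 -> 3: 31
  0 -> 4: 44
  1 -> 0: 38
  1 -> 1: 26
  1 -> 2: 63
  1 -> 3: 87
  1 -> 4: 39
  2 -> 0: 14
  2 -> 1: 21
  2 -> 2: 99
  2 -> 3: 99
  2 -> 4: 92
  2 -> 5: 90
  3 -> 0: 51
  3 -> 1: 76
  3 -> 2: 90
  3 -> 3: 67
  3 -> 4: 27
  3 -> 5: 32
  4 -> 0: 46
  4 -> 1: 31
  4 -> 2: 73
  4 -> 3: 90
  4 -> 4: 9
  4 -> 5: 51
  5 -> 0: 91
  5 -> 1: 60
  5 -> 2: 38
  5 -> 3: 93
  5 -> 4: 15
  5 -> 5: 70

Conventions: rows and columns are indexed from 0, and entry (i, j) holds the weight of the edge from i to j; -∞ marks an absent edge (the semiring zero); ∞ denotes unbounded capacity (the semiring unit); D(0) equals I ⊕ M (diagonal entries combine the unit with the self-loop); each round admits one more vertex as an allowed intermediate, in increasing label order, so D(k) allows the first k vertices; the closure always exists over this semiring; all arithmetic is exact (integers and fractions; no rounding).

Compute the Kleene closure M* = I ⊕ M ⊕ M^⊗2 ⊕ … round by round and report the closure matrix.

D(0):
  [∞, 21, 54, 31, 44, -∞]
  [38, ∞, 63, 87, 39, -∞]
  [14, 21, ∞, 99, 92, 90]
  [51, 76, 90, ∞, 27, 32]
  [46, 31, 73, 90, ∞, 51]
  [91, 60, 38, 93, 15, ∞]
D(1):
  [∞, 21, 54, 31, 44, -∞]
  [38, ∞, 63, 87, 39, -∞]
  [14, 21, ∞, 99, 92, 90]
  [51, 76, 90, ∞, 44, 32]
  [46, 31, 73, 90, ∞, 51]
  [91, 60, 54, 93, 44, ∞]
D(2):
  [∞, 21, 54, 31, 44, -∞]
  [38, ∞, 63, 87, 39, -∞]
  [21, 21, ∞, 99, 92, 90]
  [51, 76, 90, ∞, 44, 32]
  [46, 31, 73, 90, ∞, 51]
  [91, 60, 60, 93, 44, ∞]
D(3):
  [∞, 21, 54, 54, 54, 54]
  [38, ∞, 63, 87, 63, 63]
  [21, 21, ∞, 99, 92, 90]
  [51, 76, 90, ∞, 90, 90]
  [46, 31, 73, 90, ∞, 73]
  [91, 60, 60, 93, 60, ∞]
D(4):
  [∞, 54, 54, 54, 54, 54]
  [51, ∞, 87, 87, 87, 87]
  [51, 76, ∞, 99, 92, 90]
  [51, 76, 90, ∞, 90, 90]
  [51, 76, 90, 90, ∞, 90]
  [91, 76, 90, 93, 90, ∞]
D(5):
  [∞, 54, 54, 54, 54, 54]
  [51, ∞, 87, 87, 87, 87]
  [51, 76, ∞, 99, 92, 90]
  [51, 76, 90, ∞, 90, 90]
  [51, 76, 90, 90, ∞, 90]
  [91, 76, 90, 93, 90, ∞]
D(6):
  [∞, 54, 54, 54, 54, 54]
  [87, ∞, 87, 87, 87, 87]
  [90, 76, ∞, 99, 92, 90]
  [90, 76, 90, ∞, 90, 90]
  [90, 76, 90, 90, ∞, 90]
  [91, 76, 90, 93, 90, ∞]
Answer: M* = [[∞, 54, 54, 54, 54, 54], [87, ∞, 87, 87, 87, 87], [90, 76, ∞, 99, 92, 90], [90, 76, 90, ∞, 90, 90], [90, 76, 90, 90, ∞, 90], [91, 76, 90, 93, 90, ∞]]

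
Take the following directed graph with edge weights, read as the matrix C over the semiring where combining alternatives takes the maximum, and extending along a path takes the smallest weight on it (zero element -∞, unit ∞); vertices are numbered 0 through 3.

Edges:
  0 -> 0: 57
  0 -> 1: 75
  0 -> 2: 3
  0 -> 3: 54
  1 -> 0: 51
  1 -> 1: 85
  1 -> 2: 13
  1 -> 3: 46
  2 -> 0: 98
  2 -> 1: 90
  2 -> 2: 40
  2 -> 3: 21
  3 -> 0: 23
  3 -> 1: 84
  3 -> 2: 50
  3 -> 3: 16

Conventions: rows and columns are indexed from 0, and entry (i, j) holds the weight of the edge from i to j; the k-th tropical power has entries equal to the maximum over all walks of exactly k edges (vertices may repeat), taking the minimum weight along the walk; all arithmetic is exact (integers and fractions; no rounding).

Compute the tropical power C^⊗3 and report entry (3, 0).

C^⊗2:
  [57, 75, 50, 54]
  [51, 85, 46, 51]
  [57, 85, 40, 54]
  [51, 84, 40, 46]
C^⊗3:
  [57, 75, 50, 54]
  [51, 85, 50, 51]
  [57, 85, 50, 54]
  [51, 84, 46, 51]
Key observation: the optimum is the walk 3->1->0->0, with weight 84 min 51 min 57 = 51.
Optimal value attained by: walk 3->1->0->0.
Answer: (C^⊗3)[3][0] = 51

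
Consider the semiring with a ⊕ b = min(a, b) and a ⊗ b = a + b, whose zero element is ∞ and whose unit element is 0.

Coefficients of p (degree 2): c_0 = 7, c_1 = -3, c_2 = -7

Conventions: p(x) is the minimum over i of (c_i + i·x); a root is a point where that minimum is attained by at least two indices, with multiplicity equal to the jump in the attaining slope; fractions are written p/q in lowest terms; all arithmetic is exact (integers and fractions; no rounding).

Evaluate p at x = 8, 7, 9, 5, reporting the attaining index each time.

p(8) = min(7+0·8=7, -3+1·8=5, -7+2·8=9) = 5 (attained by i=1)
p(7) = min(7+0·7=7, -3+1·7=4, -7+2·7=7) = 4 (attained by i=1)
p(9) = min(7+0·9=7, -3+1·9=6, -7+2·9=11) = 6 (attained by i=1)
p(5) = min(7+0·5=7, -3+1·5=2, -7+2·5=3) = 2 (attained by i=1)
Answer: p(8) = 5; p(7) = 4; p(9) = 6; p(5) = 2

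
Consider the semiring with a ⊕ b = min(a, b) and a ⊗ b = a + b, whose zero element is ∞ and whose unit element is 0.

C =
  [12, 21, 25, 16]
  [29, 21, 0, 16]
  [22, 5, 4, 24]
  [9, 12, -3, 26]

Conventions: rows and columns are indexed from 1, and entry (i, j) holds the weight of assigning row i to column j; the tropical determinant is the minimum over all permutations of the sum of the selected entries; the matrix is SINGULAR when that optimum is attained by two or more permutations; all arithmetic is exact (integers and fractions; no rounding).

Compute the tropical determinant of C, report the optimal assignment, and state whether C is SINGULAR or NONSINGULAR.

σ = (1, 2, 3, 4): 12 + 21 + 4 + 26 = 63
σ = (1, 2, 4, 3): 12 + 21 + 24 + (-3) = 54
σ = (1, 3, 2, 4): 12 + 0 + 5 + 26 = 43
σ = (1, 3, 4, 2): 12 + 0 + 24 + 12 = 48
σ = (1, 4, 2, 3): 12 + 16 + 5 + (-3) = 30
σ = (1, 4, 3, 2): 12 + 16 + 4 + 12 = 44
σ = (2, 1, 3, 4): 21 + 29 + 4 + 26 = 80
σ = (2, 1, 4, 3): 21 + 29 + 24 + (-3) = 71
σ = (2, 3, 1, 4): 21 + 0 + 22 + 26 = 69
σ = (2, 3, 4, 1): 21 + 0 + 24 + 9 = 54
σ = (2, 4, 1, 3): 21 + 16 + 22 + (-3) = 56
σ = (2, 4, 3, 1): 21 + 16 + 4 + 9 = 50
σ = (3, 1, 2, 4): 25 + 29 + 5 + 26 = 85
σ = (3, 1, 4, 2): 25 + 29 + 24 + 12 = 90
σ = (3, 2, 1, 4): 25 + 21 + 22 + 26 = 94
σ = (3, 2, 4, 1): 25 + 21 + 24 + 9 = 79
σ = (3, 4, 1, 2): 25 + 16 + 22 + 12 = 75
σ = (3, 4, 2, 1): 25 + 16 + 5 + 9 = 55
σ = (4, 1, 2, 3): 16 + 29 + 5 + (-3) = 47
σ = (4, 1, 3, 2): 16 + 29 + 4 + 12 = 61
σ = (4, 2, 1, 3): 16 + 21 + 22 + (-3) = 56
σ = (4, 2, 3, 1): 16 + 21 + 4 + 9 = 50
σ = (4, 3, 1, 2): 16 + 0 + 22 + 12 = 50
σ = (4, 3, 2, 1): 16 + 0 + 5 + 9 = 30
Optimal value attained by: σ = (1, 4, 2, 3).
Answer: det⊕(C) = 30; verdict: SINGULAR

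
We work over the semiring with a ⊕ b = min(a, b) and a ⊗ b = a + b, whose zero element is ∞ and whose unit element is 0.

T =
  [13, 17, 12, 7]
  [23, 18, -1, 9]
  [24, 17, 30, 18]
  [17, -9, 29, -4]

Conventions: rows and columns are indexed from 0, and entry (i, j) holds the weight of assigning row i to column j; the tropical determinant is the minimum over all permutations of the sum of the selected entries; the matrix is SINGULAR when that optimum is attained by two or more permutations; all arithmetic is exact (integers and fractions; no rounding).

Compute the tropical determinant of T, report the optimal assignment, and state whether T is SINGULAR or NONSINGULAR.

σ = (0, 1, 2, 3): 13 + 18 + 30 + (-4) = 57
σ = (0, 1, 3, 2): 13 + 18 + 18 + 29 = 78
σ = (0, 2, 1, 3): 13 + (-1) + 17 + (-4) = 25
σ = (0, 2, 3, 1): 13 + (-1) + 18 + (-9) = 21
σ = (0, 3, 1, 2): 13 + 9 + 17 + 29 = 68
σ = (0, 3, 2, 1): 13 + 9 + 30 + (-9) = 43
σ = (1, 0, 2, 3): 17 + 23 + 30 + (-4) = 66
σ = (1, 0, 3, 2): 17 + 23 + 18 + 29 = 87
σ = (1, 2, 0, 3): 17 + (-1) + 24 + (-4) = 36
σ = (1, 2, 3, 0): 17 + (-1) + 18 + 17 = 51
σ = (1, 3, 0, 2): 17 + 9 + 24 + 29 = 79
σ = (1, 3, 2, 0): 17 + 9 + 30 + 17 = 73
σ = (2, 0, 1, 3): 12 + 23 + 17 + (-4) = 48
σ = (2, 0, 3, 1): 12 + 23 + 18 + (-9) = 44
σ = (2, 1, 0, 3): 12 + 18 + 24 + (-4) = 50
σ = (2, 1, 3, 0): 12 + 18 + 18 + 17 = 65
σ = (2, 3, 0, 1): 12 + 9 + 24 + (-9) = 36
σ = (2, 3, 1, 0): 12 + 9 + 17 + 17 = 55
σ = (3, 0, 1, 2): 7 + 23 + 17 + 29 = 76
σ = (3, 0, 2, 1): 7 + 23 + 30 + (-9) = 51
σ = (3, 1, 0, 2): 7 + 18 + 24 + 29 = 78
σ = (3, 1, 2, 0): 7 + 18 + 30 + 17 = 72
σ = (3, 2, 0, 1): 7 + (-1) + 24 + (-9) = 21
σ = (3, 2, 1, 0): 7 + (-1) + 17 + 17 = 40
Optimal value attained by: σ = (0, 2, 3, 1).
Answer: det⊕(T) = 21; verdict: SINGULAR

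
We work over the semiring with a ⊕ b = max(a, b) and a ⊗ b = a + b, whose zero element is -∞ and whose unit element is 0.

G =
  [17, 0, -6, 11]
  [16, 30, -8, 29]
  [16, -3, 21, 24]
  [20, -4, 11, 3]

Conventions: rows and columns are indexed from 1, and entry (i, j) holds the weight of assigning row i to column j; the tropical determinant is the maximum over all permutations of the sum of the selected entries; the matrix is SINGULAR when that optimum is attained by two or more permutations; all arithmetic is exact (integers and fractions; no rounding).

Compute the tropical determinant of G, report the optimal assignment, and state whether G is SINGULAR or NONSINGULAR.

σ = (1, 2, 3, 4): 17 + 30 + 21 + 3 = 71
σ = (1, 2, 4, 3): 17 + 30 + 24 + 11 = 82
σ = (1, 3, 2, 4): 17 + (-8) + (-3) + 3 = 9
σ = (1, 3, 4, 2): 17 + (-8) + 24 + (-4) = 29
σ = (1, 4, 2, 3): 17 + 29 + (-3) + 11 = 54
σ = (1, 4, 3, 2): 17 + 29 + 21 + (-4) = 63
σ = (2, 1, 3, 4): 0 + 16 + 21 + 3 = 40
σ = (2, 1, 4, 3): 0 + 16 + 24 + 11 = 51
σ = (2, 3, 1, 4): 0 + (-8) + 16 + 3 = 11
σ = (2, 3, 4, 1): 0 + (-8) + 24 + 20 = 36
σ = (2, 4, 1, 3): 0 + 29 + 16 + 11 = 56
σ = (2, 4, 3, 1): 0 + 29 + 21 + 20 = 70
σ = (3, 1, 2, 4): (-6) + 16 + (-3) + 3 = 10
σ = (3, 1, 4, 2): (-6) + 16 + 24 + (-4) = 30
σ = (3, 2, 1, 4): (-6) + 30 + 16 + 3 = 43
σ = (3, 2, 4, 1): (-6) + 30 + 24 + 20 = 68
σ = (3, 4, 1, 2): (-6) + 29 + 16 + (-4) = 35
σ = (3, 4, 2, 1): (-6) + 29 + (-3) + 20 = 40
σ = (4, 1, 2, 3): 11 + 16 + (-3) + 11 = 35
σ = (4, 1, 3, 2): 11 + 16 + 21 + (-4) = 44
σ = (4, 2, 1, 3): 11 + 30 + 16 + 11 = 68
σ = (4, 2, 3, 1): 11 + 30 + 21 + 20 = 82
σ = (4, 3, 1, 2): 11 + (-8) + 16 + (-4) = 15
σ = (4, 3, 2, 1): 11 + (-8) + (-3) + 20 = 20
Optimal value attained by: σ = (1, 2, 4, 3).
Answer: det⊕(G) = 82; verdict: SINGULAR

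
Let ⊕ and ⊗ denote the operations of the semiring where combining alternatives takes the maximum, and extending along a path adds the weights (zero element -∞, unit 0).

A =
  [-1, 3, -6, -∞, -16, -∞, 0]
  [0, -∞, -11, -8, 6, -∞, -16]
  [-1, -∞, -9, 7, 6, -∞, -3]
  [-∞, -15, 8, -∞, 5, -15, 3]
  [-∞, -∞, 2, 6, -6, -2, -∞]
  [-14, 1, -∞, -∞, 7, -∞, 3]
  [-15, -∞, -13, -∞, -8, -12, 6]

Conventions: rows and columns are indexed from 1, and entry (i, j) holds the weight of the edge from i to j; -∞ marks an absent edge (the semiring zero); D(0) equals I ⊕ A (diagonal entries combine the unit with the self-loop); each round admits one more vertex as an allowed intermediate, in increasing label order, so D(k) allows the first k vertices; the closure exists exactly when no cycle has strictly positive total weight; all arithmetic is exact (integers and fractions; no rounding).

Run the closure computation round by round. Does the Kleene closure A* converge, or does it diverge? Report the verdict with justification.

Detection: at round 0, diagonal entry (7, 7) turns strictly positive.
Key observation: the cycle 7->7 has total weight 6, which is strictly positive.
Answer: DIVERGES — positive cycle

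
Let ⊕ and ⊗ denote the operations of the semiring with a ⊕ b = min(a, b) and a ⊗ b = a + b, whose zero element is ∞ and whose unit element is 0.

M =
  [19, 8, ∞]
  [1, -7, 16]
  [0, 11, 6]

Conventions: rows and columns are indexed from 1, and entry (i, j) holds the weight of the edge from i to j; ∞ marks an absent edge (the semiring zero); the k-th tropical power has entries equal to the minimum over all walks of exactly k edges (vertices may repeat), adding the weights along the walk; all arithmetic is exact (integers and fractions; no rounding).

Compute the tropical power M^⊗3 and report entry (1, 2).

M^⊗2:
  [9, 1, 24]
  [-6, -14, 9]
  [6, 4, 12]
M^⊗3:
  [2, -6, 17]
  [-13, -21, 2]
  [5, -3, 18]
Key observation: the optimum is the walk 1->2->2->2, with weight 8 + (-7) + (-7) = -6.
Optimal value attained by: walk 1->2->2->2.
Answer: (M^⊗3)[1][2] = -6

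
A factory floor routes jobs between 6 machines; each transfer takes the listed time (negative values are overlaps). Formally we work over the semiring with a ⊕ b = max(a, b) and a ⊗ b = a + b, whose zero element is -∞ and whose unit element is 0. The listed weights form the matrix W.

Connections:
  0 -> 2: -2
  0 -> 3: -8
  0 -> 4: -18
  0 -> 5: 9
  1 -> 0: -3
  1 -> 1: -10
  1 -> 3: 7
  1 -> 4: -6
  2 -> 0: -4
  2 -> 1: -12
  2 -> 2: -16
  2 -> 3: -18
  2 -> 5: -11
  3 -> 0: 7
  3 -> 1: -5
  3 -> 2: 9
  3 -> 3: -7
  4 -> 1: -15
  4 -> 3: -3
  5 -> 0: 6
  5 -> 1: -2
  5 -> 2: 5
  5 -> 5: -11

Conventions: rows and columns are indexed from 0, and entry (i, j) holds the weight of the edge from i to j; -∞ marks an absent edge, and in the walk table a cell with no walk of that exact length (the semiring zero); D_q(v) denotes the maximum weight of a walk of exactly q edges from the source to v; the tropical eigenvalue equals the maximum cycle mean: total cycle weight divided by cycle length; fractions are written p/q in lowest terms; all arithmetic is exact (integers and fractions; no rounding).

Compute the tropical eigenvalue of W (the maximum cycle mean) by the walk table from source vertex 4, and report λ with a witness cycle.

q=0: [-∞, -∞, -∞, -∞, 0, -∞]
q=1: [-∞, -15, -∞, -3, -∞, -∞]
q=2: [4, -8, 6, -8, -21, -∞]
q=3: [2, -6, 2, -1, -14, 13]
q=4: [19, 11, 18, 1, -12, 11]
q=5: [17, 9, 17, 18, 5, 28]
q=6: [34, 26, 33, 16, 3, 26]
Optimal cycle mean attained by: cycle 0->5->0, total 9 + 6, length 2.
Answer: λ = 15/2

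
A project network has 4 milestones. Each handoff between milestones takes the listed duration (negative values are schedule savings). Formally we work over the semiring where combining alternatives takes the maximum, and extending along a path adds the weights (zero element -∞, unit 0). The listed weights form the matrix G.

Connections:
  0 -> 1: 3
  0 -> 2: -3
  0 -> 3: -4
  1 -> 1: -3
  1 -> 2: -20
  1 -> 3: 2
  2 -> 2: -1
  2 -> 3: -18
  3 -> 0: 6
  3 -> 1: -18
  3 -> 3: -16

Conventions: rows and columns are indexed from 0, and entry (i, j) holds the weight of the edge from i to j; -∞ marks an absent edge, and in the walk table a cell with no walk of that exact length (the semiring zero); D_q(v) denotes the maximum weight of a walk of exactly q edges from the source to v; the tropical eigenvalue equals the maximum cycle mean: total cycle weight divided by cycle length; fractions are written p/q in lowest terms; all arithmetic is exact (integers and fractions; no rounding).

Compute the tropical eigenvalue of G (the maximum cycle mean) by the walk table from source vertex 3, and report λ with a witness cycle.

q=0: [-∞, -∞, -∞, 0]
q=1: [6, -18, -∞, -16]
q=2: [-10, 9, 3, 2]
q=3: [8, 6, 2, 11]
q=4: [17, 11, 5, 8]
Optimal cycle mean attained by: cycle 0->1->3->0, total 3 + 2 + 6, length 3.
Answer: λ = 11/3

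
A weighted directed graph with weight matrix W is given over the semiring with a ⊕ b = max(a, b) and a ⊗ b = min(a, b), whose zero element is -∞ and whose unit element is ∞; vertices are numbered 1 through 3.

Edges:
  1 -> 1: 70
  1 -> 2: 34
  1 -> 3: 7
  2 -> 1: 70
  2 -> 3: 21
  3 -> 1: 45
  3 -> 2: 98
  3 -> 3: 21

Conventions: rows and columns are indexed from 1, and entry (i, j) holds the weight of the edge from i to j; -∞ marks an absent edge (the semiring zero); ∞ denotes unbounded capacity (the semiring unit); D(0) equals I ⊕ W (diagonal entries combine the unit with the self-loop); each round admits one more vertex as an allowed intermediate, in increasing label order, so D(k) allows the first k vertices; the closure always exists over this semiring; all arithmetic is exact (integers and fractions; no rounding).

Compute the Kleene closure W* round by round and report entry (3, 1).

D(0):
  [∞, 34, 7]
  [70, ∞, 21]
  [45, 98, ∞]
D(1):
  [∞, 34, 7]
  [70, ∞, 21]
  [45, 98, ∞]
D(2):
  [∞, 34, 21]
  [70, ∞, 21]
  [70, 98, ∞]
D(3):
  [∞, 34, 21]
  [70, ∞, 21]
  [70, 98, ∞]
Answer: W*[3][1] = 70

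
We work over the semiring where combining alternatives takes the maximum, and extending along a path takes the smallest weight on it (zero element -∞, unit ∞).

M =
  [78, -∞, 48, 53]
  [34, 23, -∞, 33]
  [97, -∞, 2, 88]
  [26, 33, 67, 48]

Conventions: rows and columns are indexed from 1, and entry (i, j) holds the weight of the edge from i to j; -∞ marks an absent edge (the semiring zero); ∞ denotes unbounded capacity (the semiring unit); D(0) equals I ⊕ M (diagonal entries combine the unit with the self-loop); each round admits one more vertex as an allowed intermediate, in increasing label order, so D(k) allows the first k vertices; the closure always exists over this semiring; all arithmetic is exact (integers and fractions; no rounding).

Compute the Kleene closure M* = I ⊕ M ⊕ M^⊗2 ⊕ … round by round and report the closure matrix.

D(0):
  [∞, -∞, 48, 53]
  [34, ∞, -∞, 33]
  [97, -∞, ∞, 88]
  [26, 33, 67, ∞]
D(1):
  [∞, -∞, 48, 53]
  [34, ∞, 34, 34]
  [97, -∞, ∞, 88]
  [26, 33, 67, ∞]
D(2):
  [∞, -∞, 48, 53]
  [34, ∞, 34, 34]
  [97, -∞, ∞, 88]
  [33, 33, 67, ∞]
D(3):
  [∞, -∞, 48, 53]
  [34, ∞, 34, 34]
  [97, -∞, ∞, 88]
  [67, 33, 67, ∞]
D(4):
  [∞, 33, 53, 53]
  [34, ∞, 34, 34]
  [97, 33, ∞, 88]
  [67, 33, 67, ∞]
Answer: M* = [[∞, 33, 53, 53], [34, ∞, 34, 34], [97, 33, ∞, 88], [67, 33, 67, ∞]]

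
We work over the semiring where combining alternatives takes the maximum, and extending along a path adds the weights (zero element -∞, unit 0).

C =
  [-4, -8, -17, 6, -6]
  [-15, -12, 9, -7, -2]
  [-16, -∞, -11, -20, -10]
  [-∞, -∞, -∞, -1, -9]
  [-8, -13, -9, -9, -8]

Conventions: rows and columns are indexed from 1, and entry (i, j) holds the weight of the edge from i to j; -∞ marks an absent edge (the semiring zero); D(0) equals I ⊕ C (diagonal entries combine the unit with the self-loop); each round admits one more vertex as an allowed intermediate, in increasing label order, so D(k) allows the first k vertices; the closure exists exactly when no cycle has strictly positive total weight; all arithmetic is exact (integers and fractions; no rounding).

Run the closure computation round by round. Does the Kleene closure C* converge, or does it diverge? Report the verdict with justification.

D(0):
  [0, -8, -17, 6, -6]
  [-15, 0, 9, -7, -2]
  [-16, -∞, 0, -20, -10]
  [-∞, -∞, -∞, 0, -9]
  [-8, -13, -9, -9, 0]
D(1):
  [0, -8, -17, 6, -6]
  [-15, 0, 9, -7, -2]
  [-16, -24, 0, -10, -10]
  [-∞, -∞, -∞, 0, -9]
  [-8, -13, -9, -2, 0]
D(2):
  [0, -8, 1, 6, -6]
  [-15, 0, 9, -7, -2]
  [-16, -24, 0, -10, -10]
  [-∞, -∞, -∞, 0, -9]
  [-8, -13, -4, -2, 0]
D(3):
  [0, -8, 1, 6, -6]
  [-7, 0, 9, -1, -1]
  [-16, -24, 0, -10, -10]
  [-∞, -∞, -∞, 0, -9]
  [-8, -13, -4, -2, 0]
D(4):
  [0, -8, 1, 6, -3]
  [-7, 0, 9, -1, -1]
  [-16, -24, 0, -10, -10]
  [-∞, -∞, -∞, 0, -9]
  [-8, -13, -4, -2, 0]
D(5):
  [0, -8, 1, 6, -3]
  [-7, 0, 9, -1, -1]
  [-16, -23, 0, -10, -10]
  [-17, -22, -13, 0, -9]
  [-8, -13, -4, -2, 0]
Key observation: every diagonal entry stays at the unit through all rounds, so no improving cycle exists.
Answer: CONVERGES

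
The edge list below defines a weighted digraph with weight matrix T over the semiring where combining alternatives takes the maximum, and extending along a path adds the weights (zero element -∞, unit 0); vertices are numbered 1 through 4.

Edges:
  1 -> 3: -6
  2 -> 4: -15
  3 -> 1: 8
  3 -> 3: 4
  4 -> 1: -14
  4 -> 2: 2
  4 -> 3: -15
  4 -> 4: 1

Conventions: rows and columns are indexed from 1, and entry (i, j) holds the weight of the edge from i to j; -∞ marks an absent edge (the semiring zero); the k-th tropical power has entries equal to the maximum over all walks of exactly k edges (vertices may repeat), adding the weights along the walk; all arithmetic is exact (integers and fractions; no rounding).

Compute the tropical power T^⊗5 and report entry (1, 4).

T^⊗2:
  [2, -∞, -2, -∞]
  [-29, -13, -30, -14]
  [12, -∞, 8, -∞]
  [-7, 3, -11, 2]
T^⊗3:
  [6, -∞, 2, -∞]
  [-22, -12, -26, -13]
  [16, -∞, 12, -∞]
  [-3, 4, -7, 3]
T^⊗4:
  [10, -∞, 6, -∞]
  [-18, -11, -22, -12]
  [20, -∞, 16, -∞]
  [1, 5, -3, 4]
T^⊗5:
  [14, -∞, 10, -∞]
  [-14, -10, -18, -11]
  [24, -∞, 20, -∞]
  [5, 6, 1, 5]
Key observation: no walk of exactly 5 edges connects these vertices, so the entry is the semiring zero.
Answer: (T^⊗5)[1][4] = -∞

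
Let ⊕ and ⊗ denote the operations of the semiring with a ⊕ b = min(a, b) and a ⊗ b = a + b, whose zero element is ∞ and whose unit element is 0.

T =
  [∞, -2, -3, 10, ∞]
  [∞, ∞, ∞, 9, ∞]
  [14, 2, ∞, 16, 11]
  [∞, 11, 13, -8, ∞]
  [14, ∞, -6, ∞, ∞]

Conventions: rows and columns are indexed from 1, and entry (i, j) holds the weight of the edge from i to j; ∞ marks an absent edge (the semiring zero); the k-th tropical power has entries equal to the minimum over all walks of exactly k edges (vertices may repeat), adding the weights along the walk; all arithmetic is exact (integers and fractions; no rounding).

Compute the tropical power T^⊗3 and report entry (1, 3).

T^⊗2:
  [11, -1, 23, 2, 8]
  [∞, 20, 22, 1, ∞]
  [25, 12, 5, 8, ∞]
  [27, 3, 5, -16, 24]
  [8, -4, 11, 10, 5]
T^⊗3:
  [22, 9, 2, -6, 34]
  [36, 12, 14, -7, 33]
  [19, 7, 21, 0, 16]
  [19, -5, -3, -24, 16]
  [19, 6, -1, 2, 22]
Key observation: the optimum is the walk 1->3->5->3, with weight (-3) + 11 + (-6) = 2.
Optimal value attained by: walk 1->3->5->3.
Answer: (T^⊗3)[1][3] = 2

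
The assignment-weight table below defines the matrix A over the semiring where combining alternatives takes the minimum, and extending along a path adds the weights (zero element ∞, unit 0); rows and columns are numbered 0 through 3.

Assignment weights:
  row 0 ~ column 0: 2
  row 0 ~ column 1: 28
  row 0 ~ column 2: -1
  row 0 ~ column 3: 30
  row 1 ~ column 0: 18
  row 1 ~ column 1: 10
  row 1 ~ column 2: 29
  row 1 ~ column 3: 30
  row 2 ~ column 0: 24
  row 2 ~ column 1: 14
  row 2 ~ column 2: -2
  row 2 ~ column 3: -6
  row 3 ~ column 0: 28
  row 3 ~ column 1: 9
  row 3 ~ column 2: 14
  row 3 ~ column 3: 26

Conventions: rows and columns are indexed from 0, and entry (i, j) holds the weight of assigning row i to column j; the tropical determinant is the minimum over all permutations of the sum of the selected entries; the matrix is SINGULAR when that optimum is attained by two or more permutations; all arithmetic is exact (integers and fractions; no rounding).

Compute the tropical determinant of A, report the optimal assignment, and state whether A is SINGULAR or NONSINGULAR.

σ = (0, 1, 2, 3): 2 + 10 + (-2) + 26 = 36
σ = (0, 1, 3, 2): 2 + 10 + (-6) + 14 = 20
σ = (0, 2, 1, 3): 2 + 29 + 14 + 26 = 71
σ = (0, 2, 3, 1): 2 + 29 + (-6) + 9 = 34
σ = (0, 3, 1, 2): 2 + 30 + 14 + 14 = 60
σ = (0, 3, 2, 1): 2 + 30 + (-2) + 9 = 39
σ = (1, 0, 2, 3): 28 + 18 + (-2) + 26 = 70
σ = (1, 0, 3, 2): 28 + 18 + (-6) + 14 = 54
σ = (1, 2, 0, 3): 28 + 29 + 24 + 26 = 107
σ = (1, 2, 3, 0): 28 + 29 + (-6) + 28 = 79
σ = (1, 3, 0, 2): 28 + 30 + 24 + 14 = 96
σ = (1, 3, 2, 0): 28 + 30 + (-2) + 28 = 84
σ = (2, 0, 1, 3): (-1) + 18 + 14 + 26 = 57
σ = (2, 0, 3, 1): (-1) + 18 + (-6) + 9 = 20
σ = (2, 1, 0, 3): (-1) + 10 + 24 + 26 = 59
σ = (2, 1, 3, 0): (-1) + 10 + (-6) + 28 = 31
σ = (2, 3, 0, 1): (-1) + 30 + 24 + 9 = 62
σ = (2, 3, 1, 0): (-1) + 30 + 14 + 28 = 71
σ = (3, 0, 1, 2): 30 + 18 + 14 + 14 = 76
σ = (3, 0, 2, 1): 30 + 18 + (-2) + 9 = 55
σ = (3, 1, 0, 2): 30 + 10 + 24 + 14 = 78
σ = (3, 1, 2, 0): 30 + 10 + (-2) + 28 = 66
σ = (3, 2, 0, 1): 30 + 29 + 24 + 9 = 92
σ = (3, 2, 1, 0): 30 + 29 + 14 + 28 = 101
Optimal value attained by: σ = (0, 1, 3, 2).
Answer: det⊕(A) = 20; verdict: SINGULAR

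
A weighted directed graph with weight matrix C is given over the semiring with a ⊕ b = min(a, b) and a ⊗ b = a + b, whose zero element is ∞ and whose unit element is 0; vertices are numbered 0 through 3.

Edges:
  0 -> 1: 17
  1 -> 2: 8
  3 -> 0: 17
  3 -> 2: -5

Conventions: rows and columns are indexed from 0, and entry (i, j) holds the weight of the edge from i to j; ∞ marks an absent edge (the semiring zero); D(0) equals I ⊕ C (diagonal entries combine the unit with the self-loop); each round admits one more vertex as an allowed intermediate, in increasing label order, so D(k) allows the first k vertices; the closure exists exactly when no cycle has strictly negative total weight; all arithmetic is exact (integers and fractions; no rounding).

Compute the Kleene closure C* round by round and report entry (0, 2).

D(0):
  [0, 17, ∞, ∞]
  [∞, 0, 8, ∞]
  [∞, ∞, 0, ∞]
  [17, ∞, -5, 0]
D(1):
  [0, 17, ∞, ∞]
  [∞, 0, 8, ∞]
  [∞, ∞, 0, ∞]
  [17, 34, -5, 0]
D(2):
  [0, 17, 25, ∞]
  [∞, 0, 8, ∞]
  [∞, ∞, 0, ∞]
  [17, 34, -5, 0]
D(3):
  [0, 17, 25, ∞]
  [∞, 0, 8, ∞]
  [∞, ∞, 0, ∞]
  [17, 34, -5, 0]
D(4):
  [0, 17, 25, ∞]
  [∞, 0, 8, ∞]
  [∞, ∞, 0, ∞]
  [17, 34, -5, 0]
Answer: C*[0][2] = 25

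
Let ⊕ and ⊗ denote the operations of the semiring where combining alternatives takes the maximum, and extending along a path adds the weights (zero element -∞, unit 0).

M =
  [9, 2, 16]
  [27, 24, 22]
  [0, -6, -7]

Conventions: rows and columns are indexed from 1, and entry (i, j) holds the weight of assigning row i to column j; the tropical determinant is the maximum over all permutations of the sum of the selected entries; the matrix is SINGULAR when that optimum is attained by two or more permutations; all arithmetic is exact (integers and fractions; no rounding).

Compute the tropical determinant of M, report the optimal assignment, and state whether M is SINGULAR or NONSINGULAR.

σ = (1, 2, 3): 9 + 24 + (-7) = 26
σ = (1, 3, 2): 9 + 22 + (-6) = 25
σ = (2, 1, 3): 2 + 27 + (-7) = 22
σ = (2, 3, 1): 2 + 22 + 0 = 24
σ = (3, 1, 2): 16 + 27 + (-6) = 37
σ = (3, 2, 1): 16 + 24 + 0 = 40
Optimal value attained by: σ = (3, 2, 1).
Answer: det⊕(M) = 40; verdict: NONSINGULAR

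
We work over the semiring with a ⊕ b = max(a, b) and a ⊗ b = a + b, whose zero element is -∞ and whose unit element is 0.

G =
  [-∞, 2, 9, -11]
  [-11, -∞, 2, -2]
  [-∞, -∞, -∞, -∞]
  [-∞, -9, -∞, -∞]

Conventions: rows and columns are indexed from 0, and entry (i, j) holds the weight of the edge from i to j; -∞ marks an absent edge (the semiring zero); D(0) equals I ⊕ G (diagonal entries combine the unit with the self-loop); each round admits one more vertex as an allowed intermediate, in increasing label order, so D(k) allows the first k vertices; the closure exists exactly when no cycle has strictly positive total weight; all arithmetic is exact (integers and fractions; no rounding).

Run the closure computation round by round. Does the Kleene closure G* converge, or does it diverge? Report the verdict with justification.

D(0):
  [0, 2, 9, -11]
  [-11, 0, 2, -2]
  [-∞, -∞, 0, -∞]
  [-∞, -9, -∞, 0]
D(1):
  [0, 2, 9, -11]
  [-11, 0, 2, -2]
  [-∞, -∞, 0, -∞]
  [-∞, -9, -∞, 0]
D(2):
  [0, 2, 9, 0]
  [-11, 0, 2, -2]
  [-∞, -∞, 0, -∞]
  [-20, -9, -7, 0]
D(3):
  [0, 2, 9, 0]
  [-11, 0, 2, -2]
  [-∞, -∞, 0, -∞]
  [-20, -9, -7, 0]
D(4):
  [0, 2, 9, 0]
  [-11, 0, 2, -2]
  [-∞, -∞, 0, -∞]
  [-20, -9, -7, 0]
Key observation: every diagonal entry stays at the unit through all rounds, so no improving cycle exists.
Answer: CONVERGES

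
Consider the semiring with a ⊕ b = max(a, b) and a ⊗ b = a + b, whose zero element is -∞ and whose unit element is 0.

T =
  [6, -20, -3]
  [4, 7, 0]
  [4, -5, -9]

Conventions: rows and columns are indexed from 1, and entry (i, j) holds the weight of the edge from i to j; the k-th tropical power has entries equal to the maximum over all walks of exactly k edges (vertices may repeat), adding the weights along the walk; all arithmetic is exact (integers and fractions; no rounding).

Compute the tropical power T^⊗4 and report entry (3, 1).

T^⊗2:
  [12, -8, 3]
  [11, 14, 7]
  [10, 2, 1]
T^⊗3:
  [18, -1, 9]
  [18, 21, 14]
  [16, 9, 7]
T^⊗4:
  [24, 6, 15]
  [25, 28, 21]
  [22, 16, 13]
Key observation: the optimum is the walk 3->1->1->1->1, with weight 4 + 6 + 6 + 6 = 22.
Optimal value attained by: walk 3->1->1->1->1.
Answer: (T^⊗4)[3][1] = 22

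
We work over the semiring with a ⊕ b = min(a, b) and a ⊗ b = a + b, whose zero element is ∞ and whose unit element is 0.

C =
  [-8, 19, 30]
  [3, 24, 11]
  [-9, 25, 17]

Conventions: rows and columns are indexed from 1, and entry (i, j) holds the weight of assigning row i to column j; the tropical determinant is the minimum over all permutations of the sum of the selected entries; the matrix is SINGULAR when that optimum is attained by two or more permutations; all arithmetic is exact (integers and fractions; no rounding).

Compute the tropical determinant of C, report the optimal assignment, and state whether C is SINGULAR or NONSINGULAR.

σ = (1, 2, 3): (-8) + 24 + 17 = 33
σ = (1, 3, 2): (-8) + 11 + 25 = 28
σ = (2, 1, 3): 19 + 3 + 17 = 39
σ = (2, 3, 1): 19 + 11 + (-9) = 21
σ = (3, 1, 2): 30 + 3 + 25 = 58
σ = (3, 2, 1): 30 + 24 + (-9) = 45
Optimal value attained by: σ = (2, 3, 1).
Answer: det⊕(C) = 21; verdict: NONSINGULAR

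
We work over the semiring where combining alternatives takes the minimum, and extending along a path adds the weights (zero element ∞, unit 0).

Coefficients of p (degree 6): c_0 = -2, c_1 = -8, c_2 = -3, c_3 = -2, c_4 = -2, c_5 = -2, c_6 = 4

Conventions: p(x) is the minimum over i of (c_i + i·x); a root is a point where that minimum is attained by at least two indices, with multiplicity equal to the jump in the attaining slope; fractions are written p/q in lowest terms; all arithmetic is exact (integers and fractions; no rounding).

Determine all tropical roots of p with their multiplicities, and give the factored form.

hull edge (i=0, c=-2) to (i=1, c=-8): slope -6, span 1
hull edge (i=1, c=-8) to (i=5, c=-2): slope 3/2, span 4
hull edge (i=5, c=-2) to (i=6, c=4): slope 6, span 1
Factored form: p(x) = 4 ⊗ (x ⊕ (-6)) ⊗ (x ⊕ (-3/2)) ⊗ (x ⊕ (-3/2)) ⊗ (x ⊕ (-3/2)) ⊗ (x ⊕ (-3/2)) ⊗ (x ⊕ 6)
Answer: roots = -6 (mult 1), -3/2 (mult 4), 6 (mult 1)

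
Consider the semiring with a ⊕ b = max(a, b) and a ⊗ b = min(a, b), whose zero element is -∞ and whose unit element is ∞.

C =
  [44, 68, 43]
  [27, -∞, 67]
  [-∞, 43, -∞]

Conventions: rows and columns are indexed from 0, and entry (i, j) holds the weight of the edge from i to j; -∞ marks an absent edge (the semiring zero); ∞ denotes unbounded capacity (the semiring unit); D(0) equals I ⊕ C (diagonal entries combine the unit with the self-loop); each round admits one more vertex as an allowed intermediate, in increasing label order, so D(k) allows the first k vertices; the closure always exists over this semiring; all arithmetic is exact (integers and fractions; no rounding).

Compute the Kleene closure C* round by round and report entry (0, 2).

D(0):
  [∞, 68, 43]
  [27, ∞, 67]
  [-∞, 43, ∞]
D(1):
  [∞, 68, 43]
  [27, ∞, 67]
  [-∞, 43, ∞]
D(2):
  [∞, 68, 67]
  [27, ∞, 67]
  [27, 43, ∞]
D(3):
  [∞, 68, 67]
  [27, ∞, 67]
  [27, 43, ∞]
Answer: C*[0][2] = 67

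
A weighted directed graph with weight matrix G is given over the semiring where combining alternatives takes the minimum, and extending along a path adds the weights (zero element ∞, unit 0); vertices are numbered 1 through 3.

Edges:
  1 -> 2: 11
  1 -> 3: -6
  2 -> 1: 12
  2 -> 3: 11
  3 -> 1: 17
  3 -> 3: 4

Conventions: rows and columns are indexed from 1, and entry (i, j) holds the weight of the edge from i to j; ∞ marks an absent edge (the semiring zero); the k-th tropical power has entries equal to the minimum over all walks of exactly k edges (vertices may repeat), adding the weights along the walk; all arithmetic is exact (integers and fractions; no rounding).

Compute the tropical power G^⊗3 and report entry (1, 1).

G^⊗2:
  [11, ∞, -2]
  [28, 23, 6]
  [21, 28, 8]
G^⊗3:
  [15, 22, 2]
  [23, 39, 10]
  [25, 32, 12]
Key observation: the optimum is the walk 1->3->3->1, with weight (-6) + 4 + 17 = 15.
Optimal value attained by: walk 1->3->3->1.
Answer: (G^⊗3)[1][1] = 15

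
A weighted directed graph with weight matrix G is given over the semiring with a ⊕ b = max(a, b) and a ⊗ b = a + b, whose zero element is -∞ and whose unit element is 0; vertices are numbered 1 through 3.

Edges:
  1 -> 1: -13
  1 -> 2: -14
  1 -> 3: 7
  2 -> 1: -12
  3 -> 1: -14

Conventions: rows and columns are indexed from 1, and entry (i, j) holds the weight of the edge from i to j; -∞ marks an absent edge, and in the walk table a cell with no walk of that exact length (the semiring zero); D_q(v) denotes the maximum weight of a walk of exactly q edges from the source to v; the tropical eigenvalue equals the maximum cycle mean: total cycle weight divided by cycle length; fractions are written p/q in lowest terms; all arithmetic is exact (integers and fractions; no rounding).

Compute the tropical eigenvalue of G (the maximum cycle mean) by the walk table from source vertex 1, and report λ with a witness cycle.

q=0: [0, -∞, -∞]
q=1: [-13, -14, 7]
q=2: [-7, -27, -6]
q=3: [-20, -21, 0]
Optimal cycle mean attained by: cycle 1->3->1, total 7 + (-14), length 2.
Answer: λ = -7/2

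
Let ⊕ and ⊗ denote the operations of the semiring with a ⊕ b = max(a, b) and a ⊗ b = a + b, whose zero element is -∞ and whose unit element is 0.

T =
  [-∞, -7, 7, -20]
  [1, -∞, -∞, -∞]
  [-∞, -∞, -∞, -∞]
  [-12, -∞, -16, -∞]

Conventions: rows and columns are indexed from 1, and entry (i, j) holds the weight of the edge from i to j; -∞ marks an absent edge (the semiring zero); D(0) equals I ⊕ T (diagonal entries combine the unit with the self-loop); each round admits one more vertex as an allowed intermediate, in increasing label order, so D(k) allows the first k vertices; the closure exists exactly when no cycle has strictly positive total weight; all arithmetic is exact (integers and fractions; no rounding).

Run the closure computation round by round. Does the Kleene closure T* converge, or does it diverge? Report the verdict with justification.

D(0):
  [0, -7, 7, -20]
  [1, 0, -∞, -∞]
  [-∞, -∞, 0, -∞]
  [-12, -∞, -16, 0]
D(1):
  [0, -7, 7, -20]
  [1, 0, 8, -19]
  [-∞, -∞, 0, -∞]
  [-12, -19, -5, 0]
D(2):
  [0, -7, 7, -20]
  [1, 0, 8, -19]
  [-∞, -∞, 0, -∞]
  [-12, -19, -5, 0]
D(3):
  [0, -7, 7, -20]
  [1, 0, 8, -19]
  [-∞, -∞, 0, -∞]
  [-12, -19, -5, 0]
D(4):
  [0, -7, 7, -20]
  [1, 0, 8, -19]
  [-∞, -∞, 0, -∞]
  [-12, -19, -5, 0]
Key observation: every diagonal entry stays at the unit through all rounds, so no improving cycle exists.
Answer: CONVERGES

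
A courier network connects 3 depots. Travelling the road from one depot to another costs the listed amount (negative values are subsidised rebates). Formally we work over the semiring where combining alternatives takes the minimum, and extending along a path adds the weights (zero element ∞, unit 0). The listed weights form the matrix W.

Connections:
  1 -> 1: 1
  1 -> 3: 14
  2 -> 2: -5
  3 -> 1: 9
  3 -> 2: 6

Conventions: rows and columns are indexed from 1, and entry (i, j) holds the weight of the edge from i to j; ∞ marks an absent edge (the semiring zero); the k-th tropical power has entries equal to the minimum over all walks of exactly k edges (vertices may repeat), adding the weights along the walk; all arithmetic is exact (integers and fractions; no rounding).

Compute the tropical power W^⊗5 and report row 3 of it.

W^⊗2:
  [2, 20, 15]
  [∞, -10, ∞]
  [10, 1, 23]
W^⊗3:
  [3, 15, 16]
  [∞, -15, ∞]
  [11, -4, 24]
W^⊗4:
  [4, 10, 17]
  [∞, -20, ∞]
  [12, -9, 25]
W^⊗5:
  [5, 5, 18]
  [∞, -25, ∞]
  [13, -14, 26]
Answer: row 3 of W^⊗5 = [13, -14, 26]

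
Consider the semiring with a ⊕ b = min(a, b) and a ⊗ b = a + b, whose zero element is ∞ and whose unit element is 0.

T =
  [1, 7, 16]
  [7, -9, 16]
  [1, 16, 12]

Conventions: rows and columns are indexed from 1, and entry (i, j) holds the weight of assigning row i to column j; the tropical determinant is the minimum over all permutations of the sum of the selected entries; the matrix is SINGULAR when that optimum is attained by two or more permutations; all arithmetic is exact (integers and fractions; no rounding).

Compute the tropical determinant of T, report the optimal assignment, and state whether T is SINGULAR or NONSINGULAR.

σ = (1, 2, 3): 1 + (-9) + 12 = 4
σ = (1, 3, 2): 1 + 16 + 16 = 33
σ = (2, 1, 3): 7 + 7 + 12 = 26
σ = (2, 3, 1): 7 + 16 + 1 = 24
σ = (3, 1, 2): 16 + 7 + 16 = 39
σ = (3, 2, 1): 16 + (-9) + 1 = 8
Optimal value attained by: σ = (1, 2, 3).
Answer: det⊕(T) = 4; verdict: NONSINGULAR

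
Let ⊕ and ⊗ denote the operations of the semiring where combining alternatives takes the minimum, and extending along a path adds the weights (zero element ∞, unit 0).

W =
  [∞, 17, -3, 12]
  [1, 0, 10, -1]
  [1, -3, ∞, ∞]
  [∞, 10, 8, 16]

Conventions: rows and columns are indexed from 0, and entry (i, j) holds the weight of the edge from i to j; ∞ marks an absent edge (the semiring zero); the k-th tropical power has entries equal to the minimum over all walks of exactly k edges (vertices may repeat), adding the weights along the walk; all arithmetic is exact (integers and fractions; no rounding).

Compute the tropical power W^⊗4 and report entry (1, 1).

W^⊗2:
  [-2, -6, 20, 16]
  [1, 0, -2, -1]
  [-2, -3, -2, -4]
  [9, 5, 20, 9]
W^⊗3:
  [-5, -6, -5, -7]
  [-1, -5, -2, -1]
  [-2, -5, -5, -4]
  [6, 5, 6, 4]
W^⊗4:
  [-5, -8, -8, -7]
  [-4, -5, -4, -6]
  [-4, -8, -5, -6]
  [6, 3, 3, 4]
Key observation: the optimum is the walk 1->0->2->1->1, with weight 1 + (-3) + (-3) + 0 = -5.
Optimal value attained by: walk 1->0->2->1->1.
Answer: (W^⊗4)[1][1] = -5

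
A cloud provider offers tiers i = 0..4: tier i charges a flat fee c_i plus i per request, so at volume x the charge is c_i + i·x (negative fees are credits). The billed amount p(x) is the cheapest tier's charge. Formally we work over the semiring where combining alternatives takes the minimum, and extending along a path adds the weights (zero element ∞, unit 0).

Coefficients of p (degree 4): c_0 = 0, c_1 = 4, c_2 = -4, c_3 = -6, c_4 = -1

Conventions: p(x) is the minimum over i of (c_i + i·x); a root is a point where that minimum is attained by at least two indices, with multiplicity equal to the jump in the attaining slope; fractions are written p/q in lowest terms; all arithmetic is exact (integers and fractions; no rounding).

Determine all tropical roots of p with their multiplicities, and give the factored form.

hull edge (i=0, c=0) to (i=3, c=-6): slope -2, span 3
hull edge (i=3, c=-6) to (i=4, c=-1): slope 5, span 1
Factored form: p(x) = -1 ⊗ (x ⊕ (-5)) ⊗ (x ⊕ 2) ⊗ (x ⊕ 2) ⊗ (x ⊕ 2)
Answer: roots = -5 (mult 1), 2 (mult 3)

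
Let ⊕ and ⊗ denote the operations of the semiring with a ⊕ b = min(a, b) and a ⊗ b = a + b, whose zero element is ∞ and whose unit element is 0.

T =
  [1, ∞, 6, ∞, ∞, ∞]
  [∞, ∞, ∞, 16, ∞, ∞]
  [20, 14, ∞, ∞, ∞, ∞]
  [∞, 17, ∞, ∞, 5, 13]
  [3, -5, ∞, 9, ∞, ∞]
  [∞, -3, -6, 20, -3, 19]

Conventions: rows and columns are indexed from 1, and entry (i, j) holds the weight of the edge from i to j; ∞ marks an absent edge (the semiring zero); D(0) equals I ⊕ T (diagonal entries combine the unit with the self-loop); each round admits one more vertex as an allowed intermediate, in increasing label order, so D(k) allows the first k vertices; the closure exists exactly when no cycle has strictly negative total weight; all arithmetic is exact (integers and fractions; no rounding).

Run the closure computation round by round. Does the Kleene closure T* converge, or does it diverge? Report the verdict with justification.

D(0):
  [0, ∞, 6, ∞, ∞, ∞]
  [∞, 0, ∞, 16, ∞, ∞]
  [20, 14, 0, ∞, ∞, ∞]
  [∞, 17, ∞, 0, 5, 13]
  [3, -5, ∞, 9, 0, ∞]
  [∞, -3, -6, 20, -3, 0]
D(1):
  [0, ∞, 6, ∞, ∞, ∞]
  [∞, 0, ∞, 16, ∞, ∞]
  [20, 14, 0, ∞, ∞, ∞]
  [∞, 17, ∞, 0, 5, 13]
  [3, -5, 9, 9, 0, ∞]
  [∞, -3, -6, 20, -3, 0]
D(2):
  [0, ∞, 6, ∞, ∞, ∞]
  [∞, 0, ∞, 16, ∞, ∞]
  [20, 14, 0, 30, ∞, ∞]
  [∞, 17, ∞, 0, 5, 13]
  [3, -5, 9, 9, 0, ∞]
  [∞, -3, -6, 13, -3, 0]
D(3):
  [0, 20, 6, 36, ∞, ∞]
  [∞, 0, ∞, 16, ∞, ∞]
  [20, 14, 0, 30, ∞, ∞]
  [∞, 17, ∞, 0, 5, 13]
  [3, -5, 9, 9, 0, ∞]
  [14, -3, -6, 13, -3, 0]
D(4):
  [0, 20, 6, 36, 41, 49]
  [∞, 0, ∞, 16, 21, 29]
  [20, 14, 0, 30, 35, 43]
  [∞, 17, ∞, 0, 5, 13]
  [3, -5, 9, 9, 0, 22]
  [14, -3, -6, 13, -3, 0]
D(5):
  [0, 20, 6, 36, 41, 49]
  [24, 0, 30, 16, 21, 29]
  [20, 14, 0, 30, 35, 43]
  [8, 0, 14, 0, 5, 13]
  [3, -5, 9, 9, 0, 22]
  [0, -8, -6, 6, -3, 0]
D(6):
  [0, 20, 6, 36, 41, 49]
  [24, 0, 23, 16, 21, 29]
  [20, 14, 0, 30, 35, 43]
  [8, 0, 7, 0, 5, 13]
  [3, -5, 9, 9, 0, 22]
  [0, -8, -6, 6, -3, 0]
Key observation: every diagonal entry stays at the unit through all rounds, so no improving cycle exists.
Answer: CONVERGES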